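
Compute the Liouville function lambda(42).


The Liouville function is lambda(k) = (-1)^Omega(k), where Omega(k) counts the prime factors of k with multiplicity.
Factoring: 42 = 2 * 3 * 7, so Omega(42) = 3.
lambda(42) = (-1)^3 = -1.

-1


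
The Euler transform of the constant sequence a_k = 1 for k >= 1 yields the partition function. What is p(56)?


The Euler transform converts the sequence a_k = 1 into the number of integer partitions.
Using the recurrence or dynamic programming:
p(56) = 526823

526823


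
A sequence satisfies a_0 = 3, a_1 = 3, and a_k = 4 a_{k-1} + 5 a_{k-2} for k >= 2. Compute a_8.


The characteristic equation is t^2 - 4 t - 5 = 0, with roots r_1 = 5 and r_2 = -1 (so c_1 = r_1 + r_2, c_2 = -r_1 r_2 as required).
One can use the closed form a_n = A r_1^n + B r_2^n, but direct iteration is more reliable:
a_0 = 3, a_1 = 3, a_2 = 27, a_3 = 123, a_4 = 627, a_5 = 3123, a_6 = 15627, a_7 = 78123, a_8 = 390627.
So a_8 = 390627.

390627


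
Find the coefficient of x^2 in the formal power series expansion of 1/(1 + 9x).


Write 1/(1 + c x) = 1/(1 - (-c) x) and apply the geometric-series identity
1/(1 - y) = sum_{k>=0} y^k to get 1/(1 + c x) = sum_{k>=0} (-c)^k x^k.
So the coefficient of x^k is (-c)^k = (-1)^k * c^k.
Here c = 9 and k = 2:
(-9)^2 = 1 * 81 = 81

81


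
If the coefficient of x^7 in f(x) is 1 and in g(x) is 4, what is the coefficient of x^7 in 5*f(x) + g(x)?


Scalar multiplication scales coefficients: 5 * 1 = 5.
Then add the g coefficient: 5 + 4
= 9

9


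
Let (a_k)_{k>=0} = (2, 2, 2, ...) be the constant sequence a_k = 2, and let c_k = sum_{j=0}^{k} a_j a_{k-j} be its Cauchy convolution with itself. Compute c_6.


Since a_j = 2 for all j >= 0, the convolution sum becomes
c_k = sum_{j=0}^{k} 2 * 2 = 4 * (k + 1).
Equivalently, the generating function of (a_k) is 2/(1 - x) and its square is 4/(1 - x)^2 = sum_{k>=0} 4(k + 1) x^k.
For k = 6: 4 * 7 = 28.

28


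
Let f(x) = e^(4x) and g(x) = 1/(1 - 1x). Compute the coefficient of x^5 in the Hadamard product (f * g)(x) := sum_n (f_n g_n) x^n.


Expanding: f_k = 4^k/k! (from e^(4x)) and g_k = 1^k (from 1/(1 - 1x)). So the Hadamard coefficient (f * g)_k = 4^k 1^k / k! = (4)^k / k!.
For k = 5: 4^5/5! = 1024/120 = 128/15.

128/15


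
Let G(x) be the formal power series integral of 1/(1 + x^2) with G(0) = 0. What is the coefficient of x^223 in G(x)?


1/(1 + x^2) = sum_{j>=0} (-1)^j x^(2j). Integrating termwise with G(0) = 0:
G(x) = sum_{j>=0} (-1)^j x^(2j+1) / (2j+1) = arctan(x).
Only odd powers are nonzero. For x^223 write 223 = 2*111 + 1, giving
(-1)^111 / 223 = -1/223 = -1/223.

-1/223


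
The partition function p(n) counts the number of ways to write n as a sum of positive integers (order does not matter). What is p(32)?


Using the generating function prod_{k>=1} 1/(1-x^k), we compute p(32).
By dynamic programming over parts 1 through 32:
p(32) = 8349

8349


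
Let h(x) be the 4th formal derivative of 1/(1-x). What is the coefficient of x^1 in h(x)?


Differentiating 4 times: d^4/dx^4 [1/(1-x)] = 4!/(1-x)^5.
The expansion 1/(1-x)^5 = sum_{k>=0} C(k+4, 4) x^k, so the coefficient of x^n in 4!/(1-x)^5 is 4! * C(n+4, 4).
For n = 1: 24 * C(5, 4) = 24 * 5 = 120

120


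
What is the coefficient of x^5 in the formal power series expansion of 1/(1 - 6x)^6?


The general identity 1/(1 - c x)^r = sum_{k>=0} c^k C(k + r - 1, r - 1) x^k follows by substituting y = c x into 1/(1 - y)^r = sum_{k>=0} C(k + r - 1, r - 1) y^k.
For c = 6, r = 6, k = 5:
6^5 * C(10, 5) = 7776 * 252 = 1959552.

1959552


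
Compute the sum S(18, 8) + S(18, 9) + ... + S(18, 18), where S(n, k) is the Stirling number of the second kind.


By definition, S(n, k) counts partitions of an n-set into exactly k nonempty blocks.
Computing row n = 18 for k = 8..18:
S(18, k): 189036065010, 106175395755, 37112163803, 8391004908, 1256328866, 125854638, 8408778, 367200, 9996, 153, 1
Sum = 342105599108.

342105599108


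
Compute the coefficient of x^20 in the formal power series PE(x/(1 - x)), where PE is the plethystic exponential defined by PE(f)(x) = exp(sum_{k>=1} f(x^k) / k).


For f(x) = x/(1 - x) we have
sum_{k>=1} f(x^k) / k = sum_{k>=1} (1/k) * x^k / (1 - x^k) = sum_{k, m >= 1} x^(k m) / k,
which after exponentiating simplifies to
PE(x/(1 - x)) = prod_{k>=1} 1 / (1 - x^k).
This is the generating function for the partition function p(n), so the coefficient of x^20 is p(20).
Computing p(20) by dynamic programming over parts 1, 2, ..., 20: p(20) = 627.

627


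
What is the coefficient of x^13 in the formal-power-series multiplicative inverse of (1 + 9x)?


The inverse is 1/(1 + 9x). Apply the geometric identity 1/(1 - y) = sum_{k>=0} y^k with y = -9x:
1/(1 + 9x) = sum_{k>=0} (-9)^k x^k.
So the coefficient of x^13 is (-9)^13 = -2541865828329.

-2541865828329


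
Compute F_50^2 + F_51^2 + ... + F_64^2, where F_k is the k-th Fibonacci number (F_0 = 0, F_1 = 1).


There is a standard identity sum_{k=0}^{N} F_k^2 = F_N * F_{N+1} (proved inductively from the telescoping relation F_k^2 = F_k F_{k+1} - F_{k-1} F_k). Then
sum_{k=50}^{64} F_k^2 = F_64 F_65 - F_49 F_50.
Computing: F_64 = 10610209857723, F_65 = 17167680177565, F_49 = 7778742049, F_50 = 12586269025.
Sum = 10610209857723 * 17167680177565 - 7778742049 * 12586269025 = 182152591548895801232852270.

182152591548895801232852270


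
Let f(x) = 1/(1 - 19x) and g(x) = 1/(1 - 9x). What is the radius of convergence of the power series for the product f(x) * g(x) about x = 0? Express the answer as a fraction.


The radius of 1/(1 - 19x) is 1/19 (nearest singularity at x = 1/19), and the radius of 1/(1 - 9x) is 1/9.
The product f(x)*g(x) = 1/((1 - 19x)(1 - 9x)) has singularities at both 1/19 and 1/9, so its radius of convergence is the distance to the nearest one:
min(1/19, 1/9) = 1/19.

1/19


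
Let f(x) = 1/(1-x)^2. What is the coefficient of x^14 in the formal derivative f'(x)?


Differentiate: d/dx [ 1/(1-x)^r ] = r / (1-x)^(r+1).
Here r = 2, so f'(x) = 2 / (1-x)^3.
The expansion of 1/(1-x)^(r+1) has coefficient of x^n equal to C(n+r, r).
So the coefficient of x^14 in f'(x) is
2 * C(16, 2) = 2 * 120 = 240

240


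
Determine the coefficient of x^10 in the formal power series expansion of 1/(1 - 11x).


The geometric series identity gives 1/(1 - c x) = sum_{k>=0} c^k x^k, so the coefficient of x^k is c^k.
Here c = 11 and k = 10.
Computing: 11^10 = 25937424601

25937424601


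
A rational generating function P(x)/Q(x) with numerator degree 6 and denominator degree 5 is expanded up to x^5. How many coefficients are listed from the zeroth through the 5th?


Expanding up to x^5 gives the coefficients for x^0, x^1, ..., x^5.
That is 5 + 1 = 6 coefficients in total.

6


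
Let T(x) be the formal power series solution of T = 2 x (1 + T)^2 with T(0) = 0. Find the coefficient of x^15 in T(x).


Apply the Lagrange inversion formula: if T = 2 x * phi(T) with phi(t) = (1 + t)^2, then [x^n] T = 2^n * (1/n) [t^(n-1)] phi(t)^n = 2^n * (1/n) [t^(n-1)] (1 + t)^(2n) = 2^n * (1/n) C(2n, n-1).
Using the identity C(2n, n-1) = C(2n, n) * n / (n+1), the unscaled factor equals C(2n, n) / (n+1) = C_n, the n-th Catalan number.
For n = 15: C_15 = C(30, 15) / 16 = 155117520/16 = 9694845.
With the 2^15 = 32768 factor, the coefficient is 32768 * 9694845 = 317680680960.

317680680960


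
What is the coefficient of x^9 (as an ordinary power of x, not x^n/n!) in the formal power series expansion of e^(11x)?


The exponential series is e^y = sum_{k>=0} y^k / k!. Substituting y = 11x gives
e^(11x) = sum_{k>=0} 11^k x^k / k!.
So the coefficient of x^n is a^n/n! with a = 11, n = 9:
11^9 / 9! = 2357947691/362880 = 2357947691/362880

2357947691/362880


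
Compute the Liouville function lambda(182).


The Liouville function is lambda(k) = (-1)^Omega(k), where Omega(k) counts the prime factors of k with multiplicity.
Factoring: 182 = 2 * 7 * 13, so Omega(182) = 3.
lambda(182) = (-1)^3 = -1.

-1


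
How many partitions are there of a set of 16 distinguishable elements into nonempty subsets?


Bell_16 can be computed from the Bell triangle or from Dobinski's identity Bell_n = (1/e) * sum_{k>=0} k^n / k!.
Computing Bell_16 = 10480142147.

10480142147


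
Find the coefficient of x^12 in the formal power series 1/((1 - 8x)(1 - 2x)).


By partial fractions or Cauchy convolution:
The coefficient equals sum_{k=0}^{12} 8^k * 2^(12-k).
= 91625967616

91625967616


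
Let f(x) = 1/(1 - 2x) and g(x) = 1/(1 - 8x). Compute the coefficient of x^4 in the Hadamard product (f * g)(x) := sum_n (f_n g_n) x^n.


f has coefficients f_k = 2^k and g has coefficients g_k = 8^k, so the Hadamard product has coefficient (f*g)_k = 2^k * 8^k = 16^k.
For k = 4: 16^4 = 65536.

65536


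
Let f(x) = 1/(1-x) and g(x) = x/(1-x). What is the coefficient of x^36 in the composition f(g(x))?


First simplify the composition: f(g(x)) = 1/(1 - x/(1-x)) = (1-x)/((1-x) - x) = (1-x)/(1-2x).
Now extract the coefficient. Write (1-x)/(1-2x) = 1/(1-2x) - x/(1-2x).
The coefficient of x^n in 1/(1-2x) is 2^n, and in x/(1-2x) is 2^(n-1) (for n >= 1).
So the coefficient of x^36 is 2^36 - 2^35 = 68719476736 - 34359738368 = 34359738368.

34359738368


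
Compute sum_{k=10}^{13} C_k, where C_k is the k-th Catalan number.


C_10 through C_13: 16796, 58786, 208012, 742900
Sum = 16796 + 58786 + 208012 + 742900
= 1026494

1026494


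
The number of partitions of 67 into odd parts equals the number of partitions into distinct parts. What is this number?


Computing partitions of 67 into odd parts (1, 3, 5, ...):
Using the generating function prod_{k>=0} 1/(1-x^(2k+1)),
the count is 22250

22250


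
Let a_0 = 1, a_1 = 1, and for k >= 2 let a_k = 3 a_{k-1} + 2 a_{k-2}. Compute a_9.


Iterating the recurrence forward:
a_0 = 1
a_1 = 1
a_2 = 3*1 + 2*1 = 5
a_3 = 3*5 + 2*1 = 17
a_4 = 3*17 + 2*5 = 61
a_5 = 3*61 + 2*17 = 217
a_6 = 3*217 + 2*61 = 773
a_7 = 3*773 + 2*217 = 2753
a_8 = 3*2753 + 2*773 = 9805
a_9 = 3*9805 + 2*2753 = 34921
So a_9 = 34921.

34921


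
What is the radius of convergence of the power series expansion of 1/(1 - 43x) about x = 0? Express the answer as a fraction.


Expanding 1/(1 - 43x) = sum_{k>=0} 43^k x^k, the series converges when |43x| < 1, i.e., |x| < 1/43.
So the radius of convergence is 1/43 = 1/43.

1/43


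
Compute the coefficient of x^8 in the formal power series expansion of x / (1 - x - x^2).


Let f(x) = sum_{k>=0} a_k x^k. Multiplying f(x) * (1 - x - x^2) = x and matching coefficients gives a_0 = 0, a_1 = 1, and a_k = a_{k-1} + a_{k-2} for k >= 2. These are the Fibonacci numbers F_k.
Iterating from F_0 = 0, F_1 = 1:
F_0=0, F_1=1, F_2=1, F_3=2, F_4=3, F_5=5, F_6=8, F_7=13, F_8=21
F_8 = 21.

21


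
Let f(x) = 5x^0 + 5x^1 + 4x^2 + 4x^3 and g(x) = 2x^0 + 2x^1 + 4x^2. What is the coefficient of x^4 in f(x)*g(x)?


Cauchy product at x^4:
4*4 + 4*2
= 24

24


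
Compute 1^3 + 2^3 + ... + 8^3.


This power sum has a closed form given by Faulhaber's formula
sum_{k=1}^{m} k^p = (1 / (p + 1)) * sum_{j=0}^{p} C(p + 1, j) B_j m^(p + 1 - j),
but for small m direct computation is fastest:
1 + 8 + 27 + 64 + 125 + 216 + 343 + 512 = 1296.

1296


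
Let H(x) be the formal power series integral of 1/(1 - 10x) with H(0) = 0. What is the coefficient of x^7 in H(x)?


1/(1 - 10x) = sum_{k>=0} 10^k x^k. Integrating termwise with H(0) = 0:
H(x) = sum_{k>=0} 10^k x^(k+1) / (k+1) = sum_{m>=1} 10^(m-1) x^m / m.
For m = 7: 10^6/7 = 1000000/7 = 1000000/7.

1000000/7


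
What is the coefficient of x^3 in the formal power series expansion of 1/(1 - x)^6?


The expansion 1/(1 - x)^r = sum_{k>=0} C(k + r - 1, r - 1) x^k follows from the multiset / negative-binomial theorem (or from repeated differentiation of the geometric series).
For r = 6 and k = 3:
C(8, 5) = 40320 / (120 * 6) = 56.

56


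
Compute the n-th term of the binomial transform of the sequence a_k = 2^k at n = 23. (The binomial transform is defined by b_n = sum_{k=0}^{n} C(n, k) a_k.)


With a_k = 2^k, b_n = sum_{k=0}^{n} C(n, k) 2^k = (1 + 2)^n by the binomial theorem.
For n = 23: (1 + 2)^23 = 3^23 = 94143178827.

94143178827


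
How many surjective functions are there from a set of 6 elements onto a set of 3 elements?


By inclusion-exclusion on which target elements are missed, the number of surjections from an n-set onto a k-set is
surj(n, k) = sum_{j=0}^{k} (-1)^j C(k, j) (k - j)^n.
Equivalently surj(n, k) = k! * S(n, k), where S(n, k) is the Stirling number of the second kind.
For n = 6, k = 3:
S(6, 3) = 90, so
surj = 3! * 90 = 6 * 90 = 540.

540


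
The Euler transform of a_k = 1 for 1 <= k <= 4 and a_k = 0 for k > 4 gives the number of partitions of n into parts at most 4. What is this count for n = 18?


Partitions of 18 into parts at most 4:
Using generating function (1-x)^(-1)(1-x^2)^(-1)...(1-x^4)^(-1),
the coefficient of x^18 = 84

84


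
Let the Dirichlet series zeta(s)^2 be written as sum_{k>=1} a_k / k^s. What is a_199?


The Dirichlet convolution of the constant function 1 with itself gives (1 * 1)(k) = sum_{d | k} 1 = d(k), the number of positive divisors of k.
Since zeta(s) = sum_{k>=1} 1/k^s, we have zeta(s)^2 = sum_{k>=1} d(k)/k^s, so a_k = d(k).
For k = 199: the divisors are 1, 199.
Count = 2.

2


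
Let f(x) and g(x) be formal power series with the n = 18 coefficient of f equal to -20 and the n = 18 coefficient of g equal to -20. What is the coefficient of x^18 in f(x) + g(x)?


Addition of formal power series is termwise.
The coefficient of x^18 in f + g = -20 + -20
= -40

-40


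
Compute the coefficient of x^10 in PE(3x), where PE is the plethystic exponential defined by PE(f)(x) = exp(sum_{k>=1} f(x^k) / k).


With f(x) = 3x, the exponent is sum_{k>=1} 3 x^k / k = 3 * (-ln(1 - x)). Exponentiating:
PE(3x) = exp(-3 ln(1 - x)) = 1/(1 - x)^3.
By the negative binomial expansion, [x^n] 1/(1 - x)^3 = C(n + 2, 2).
For n = 10: C(12, 2) = 66.

66


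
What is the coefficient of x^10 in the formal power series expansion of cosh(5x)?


The Maclaurin series is cosh(t) = sum_{m>=0} t^(2m) / (2m)!, so substituting t = 5x, only even powers of x are nonzero, with coefficient of x^(2m) equal to 5^(2m) / (2m)!.
For x^10 the coefficient is 5^10/10! = 9765625/3628800 = 390625/145152.

390625/145152


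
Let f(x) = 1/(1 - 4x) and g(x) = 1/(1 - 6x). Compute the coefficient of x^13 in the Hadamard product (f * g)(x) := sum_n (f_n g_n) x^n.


f has coefficients f_k = 4^k and g has coefficients g_k = 6^k, so the Hadamard product has coefficient (f*g)_k = 4^k * 6^k = 24^k.
For k = 13: 24^13 = 876488338465357824.

876488338465357824


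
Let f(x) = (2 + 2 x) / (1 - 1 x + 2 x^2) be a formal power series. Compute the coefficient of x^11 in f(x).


Write f(x) = sum_{k>=0} a_k x^k. Multiplying both sides by 1 - 1 x + 2 x^2 gives
(1 - 1 x + 2 x^2) sum_{k>=0} a_k x^k = 2 + 2 x.
Matching coefficients:
 x^0: a_0 = 2
 x^1: a_1 - 1 a_0 = 2  =>  a_1 = 1*2 + 2 = 4
 x^k (k >= 2): a_k = 1 a_{k-1} - 2 a_{k-2}.
Iterating: a_2 = 0, a_3 = -8, a_4 = -8, a_5 = 8, a_6 = 24, a_7 = 8, a_8 = -40, a_9 = -56, a_10 = 24, a_11 = 136.
So the coefficient of x^11 is 136.

136


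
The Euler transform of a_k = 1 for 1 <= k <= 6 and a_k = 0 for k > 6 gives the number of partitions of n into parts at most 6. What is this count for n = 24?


Partitions of 24 into parts at most 6:
Using generating function (1-x)^(-1)(1-x^2)^(-1)...(1-x^6)^(-1),
the coefficient of x^24 = 532

532


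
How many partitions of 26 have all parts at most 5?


Using the generating function (1-x)^(-1)(1-x^2)^(-1)...(1-x^5)^(-1),
the coefficient of x^26 counts these restricted partitions.
Result = 427

427


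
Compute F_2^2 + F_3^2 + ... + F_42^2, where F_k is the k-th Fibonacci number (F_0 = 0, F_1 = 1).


There is a standard identity sum_{k=0}^{N} F_k^2 = F_N * F_{N+1} (proved inductively from the telescoping relation F_k^2 = F_k F_{k+1} - F_{k-1} F_k). Then
sum_{k=2}^{42} F_k^2 = F_42 F_43 - F_1 F_2.
Computing: F_42 = 267914296, F_43 = 433494437, F_1 = 1, F_2 = 1.
Sum = 267914296 * 433494437 - 1 * 1 = 116139356908771351.

116139356908771351


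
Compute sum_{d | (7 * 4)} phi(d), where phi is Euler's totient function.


First, 7 * 4 = 28. One classical identity is sum_{d | n} phi(d) = n (each k in [1, n] has a unique gcd with n, and among the k's with gcd(k, n) = n/d there are phi(d) of them). So the sum equals 28. We also verify directly:
Divisors of 28: 1, 2, 4, 7, 14, 28.
phi values: 1, 1, 2, 6, 6, 12.
Sum = 28.

28


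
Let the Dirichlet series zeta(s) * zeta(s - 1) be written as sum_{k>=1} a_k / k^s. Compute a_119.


Convolution gives a_k = sum_{d | k} d * 1 = sum_{d | k} d = sigma(k), the sum of positive divisors of k.
For k = 119, the divisors are 1, 7, 17, 119, so
sigma(119) = 1 + 7 + 17 + 119 = 144.

144


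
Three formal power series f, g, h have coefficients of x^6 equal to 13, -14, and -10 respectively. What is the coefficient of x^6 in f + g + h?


Series addition is componentwise:
13 + -14 + -10
= -11

-11


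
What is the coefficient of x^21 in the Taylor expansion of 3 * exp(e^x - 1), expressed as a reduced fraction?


exp(e^x - 1) = sum_{k>=0} Bell_k x^k / k!, where Bell_k is the k-th Bell number.
So the coefficient of x^21 is 3 * Bell_21 / 21!.
Computing: Bell_21 = 474869816156751 and 21! = 51090942171709440000, giving
3 * 474869816156751/51090942171709440000 = 158289938718917/5676771352412160000.

158289938718917/5676771352412160000


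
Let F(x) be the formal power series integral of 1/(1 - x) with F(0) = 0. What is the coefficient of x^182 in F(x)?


1/(1 - x) = sum_{k>=0} x^k. Integrating termwise and using F(0) = 0 gives
F(x) = sum_{k>=0} x^(k+1) / (k+1) = sum_{m>=1} x^m / m = -ln(1 - x).
So the coefficient of x^182 is 1/182 = 1/182.

1/182


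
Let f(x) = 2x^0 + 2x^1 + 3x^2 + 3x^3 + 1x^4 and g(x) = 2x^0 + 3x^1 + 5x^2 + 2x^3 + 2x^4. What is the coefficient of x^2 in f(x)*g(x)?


Cauchy product at x^2:
2*5 + 2*3 + 3*2
= 22

22


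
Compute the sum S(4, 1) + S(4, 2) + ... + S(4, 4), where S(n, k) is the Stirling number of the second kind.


By definition, S(n, k) counts partitions of an n-set into exactly k nonempty blocks.
Computing row n = 4 for k = 1..4:
S(4, k): 1, 7, 6, 1
Sum = 15. (This equals Bell_4 since the sum runs over all k.)

15


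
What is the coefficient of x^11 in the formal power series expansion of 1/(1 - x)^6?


The expansion 1/(1 - x)^r = sum_{k>=0} C(k + r - 1, r - 1) x^k follows from the multiset / negative-binomial theorem (or from repeated differentiation of the geometric series).
For r = 6 and k = 11:
C(16, 5) = 20922789888000 / (120 * 39916800) = 4368.

4368


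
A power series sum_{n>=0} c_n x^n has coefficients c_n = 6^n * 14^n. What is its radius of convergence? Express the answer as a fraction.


By the root test (Cauchy-Hadamard), the radius is R = 1 / limsup_n |c_n|^(1/n).
Here |c_n|^(1/n) = (6^n * 14^n)^(1/n) = 6 * 14 = 84 for all n.
So R = 1/84 = 1/84.

1/84


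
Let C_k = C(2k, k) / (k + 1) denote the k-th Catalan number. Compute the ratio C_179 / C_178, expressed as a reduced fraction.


Using C_k = (2k)! / (k! (k+1)!), the ratio C_{k+1}/C_k simplifies to
C_{k+1}/C_k = [(2k+2)! / ((k+1)! (k+2)!)] * [k! (k+1)! / (2k)!]
 = (2k+2)(2k+1) / ((k+1)(k+2)) = 2(2k+1) / (k+2).
For k = 178: 2(2*178 + 1) / (178 + 2) = 714/180 = 119/30.

119/30


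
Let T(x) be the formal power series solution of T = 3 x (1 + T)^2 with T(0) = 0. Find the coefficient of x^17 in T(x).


Apply the Lagrange inversion formula: if T = 3 x * phi(T) with phi(t) = (1 + t)^2, then [x^n] T = 3^n * (1/n) [t^(n-1)] phi(t)^n = 3^n * (1/n) [t^(n-1)] (1 + t)^(2n) = 3^n * (1/n) C(2n, n-1).
Using the identity C(2n, n-1) = C(2n, n) * n / (n+1), the unscaled factor equals C(2n, n) / (n+1) = C_n, the n-th Catalan number.
For n = 17: C_17 = C(34, 17) / 18 = 2333606220/18 = 129644790.
With the 3^17 = 129140163 factor, the coefficient is 129140163 * 129644790 = 16742349312700770.

16742349312700770


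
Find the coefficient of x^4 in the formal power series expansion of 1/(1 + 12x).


Write 1/(1 + c x) = 1/(1 - (-c) x) and apply the geometric-series identity
1/(1 - y) = sum_{k>=0} y^k to get 1/(1 + c x) = sum_{k>=0} (-c)^k x^k.
So the coefficient of x^k is (-c)^k = (-1)^k * c^k.
Here c = 12 and k = 4:
(-12)^4 = 1 * 20736 = 20736

20736


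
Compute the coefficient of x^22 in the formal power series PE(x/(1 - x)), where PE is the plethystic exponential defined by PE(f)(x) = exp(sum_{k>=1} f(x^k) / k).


For f(x) = x/(1 - x) we have
sum_{k>=1} f(x^k) / k = sum_{k>=1} (1/k) * x^k / (1 - x^k) = sum_{k, m >= 1} x^(k m) / k,
which after exponentiating simplifies to
PE(x/(1 - x)) = prod_{k>=1} 1 / (1 - x^k).
This is the generating function for the partition function p(n), so the coefficient of x^22 is p(22).
Computing p(22) by dynamic programming over parts 1, 2, ..., 22: p(22) = 1002.

1002


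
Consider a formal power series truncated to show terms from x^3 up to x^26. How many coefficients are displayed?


From x^3 to x^26 inclusive, the count is 26 - 3 + 1 = 24.

24


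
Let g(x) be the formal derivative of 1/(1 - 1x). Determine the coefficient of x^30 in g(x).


Differentiate termwise: d/dx sum_{k>=0} 1^k x^k = sum_{k>=1} k 1^k x^(k-1) = sum_{j>=0} (j+1) 1^(j+1) x^j.
Equivalently, d/dx [1/(1 - 1x)] = 1/(1 - 1x)^2.
For j = 30: 31 * 1^31 = 31 * 1 = 31.

31


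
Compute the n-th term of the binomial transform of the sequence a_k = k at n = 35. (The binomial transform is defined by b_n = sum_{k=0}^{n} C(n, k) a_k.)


With a_k = k, b_n = sum_{k=0}^{n} C(n, k) k. Using k * C(n, k) = n * C(n-1, k-1) gives b_n = n * sum_{k>=1} C(n-1, k-1) = n * 2^(n-1).
For n = 35: 35 * 2^34 = 35 * 17179869184 = 601295421440.

601295421440


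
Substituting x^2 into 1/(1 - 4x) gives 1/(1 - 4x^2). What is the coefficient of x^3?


Since 1/(1 - 4x^2) only has even powers of x,
the coefficient of x^3 (odd) is 0.

0


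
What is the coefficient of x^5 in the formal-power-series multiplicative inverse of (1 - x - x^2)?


Let the inverse be f(x) = sum_{k>=0} a_k x^k. From f(x) * (1 - x - x^2) = 1 and matching coefficients:
 x^0: a_0 = 1.
 x^1: a_1 - a_0 = 0, so a_1 = 1.
 x^k (k >= 2): a_k - a_{k-1} - a_{k-2} = 0, i.e. a_k = a_{k-1} + a_{k-2}.
This is the Fibonacci-type recurrence shifted so that a_0 = a_1 = 1.
Iterating: a_0=1, a_1=1, a_2=2, a_3=3, a_4=5, a_5=8
a_5 = 8.

8


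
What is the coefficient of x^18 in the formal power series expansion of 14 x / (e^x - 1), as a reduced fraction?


The exponential generating function for Bernoulli numbers is
x / (e^x - 1) = sum_{k>=0} B_k x^k / k!.
So the coefficient of x^18 in 14 x / (e^x - 1) is 14 B_18 / 18!.
Computing: B_18 = 43867/798, 18! = 6402373705728000, giving
14 * 43867/798 / 6402373705728000 = 43867/364935301226496000.

43867/364935301226496000


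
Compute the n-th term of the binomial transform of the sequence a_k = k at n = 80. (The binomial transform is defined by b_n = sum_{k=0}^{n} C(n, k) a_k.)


With a_k = k, b_n = sum_{k=0}^{n} C(n, k) k. Using k * C(n, k) = n * C(n-1, k-1) gives b_n = n * sum_{k>=1} C(n-1, k-1) = n * 2^(n-1).
For n = 80: 80 * 2^79 = 80 * 604462909807314587353088 = 48357032784585166988247040.

48357032784585166988247040


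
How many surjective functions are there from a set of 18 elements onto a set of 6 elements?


By inclusion-exclusion on which target elements are missed, the number of surjections from an n-set onto a k-set is
surj(n, k) = sum_{j=0}^{k} (-1)^j C(k, j) (k - j)^n.
Equivalently surj(n, k) = k! * S(n, k), where S(n, k) is the Stirling number of the second kind.
For n = 18, k = 6:
S(18, 6) = 110687251039, so
surj = 6! * 110687251039 = 720 * 110687251039 = 79694820748080.

79694820748080


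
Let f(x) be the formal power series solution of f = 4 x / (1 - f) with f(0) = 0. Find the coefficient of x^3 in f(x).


Apply Lagrange inversion: f = 4 x * phi(f) with phi(t) = 1/(1 - t), so
[x^n] f = 4^n * (1/n) [t^(n-1)] phi(t)^n = 4^n * (1/n) [t^(n-1)] (1 - t)^(-n) = 4^n * (1/n) C(2n - 2, n - 1) = 4^n * C_{n-1}.
For n = 3: C_2 = C(4, 2) / 3 = 6/3 = 2.
With the 4^3 = 64 factor, the coefficient is 64 * 2 = 128.

128


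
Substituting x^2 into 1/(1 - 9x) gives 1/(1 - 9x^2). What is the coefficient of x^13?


Since 1/(1 - 9x^2) only has even powers of x,
the coefficient of x^13 (odd) is 0.

0


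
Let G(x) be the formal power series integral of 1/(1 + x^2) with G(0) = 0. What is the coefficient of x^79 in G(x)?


1/(1 + x^2) = sum_{j>=0} (-1)^j x^(2j). Integrating termwise with G(0) = 0:
G(x) = sum_{j>=0} (-1)^j x^(2j+1) / (2j+1) = arctan(x).
Only odd powers are nonzero. For x^79 write 79 = 2*39 + 1, giving
(-1)^39 / 79 = -1/79 = -1/79.

-1/79


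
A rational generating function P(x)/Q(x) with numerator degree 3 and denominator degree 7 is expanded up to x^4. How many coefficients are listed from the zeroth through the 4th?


Expanding up to x^4 gives the coefficients for x^0, x^1, ..., x^4.
That is 4 + 1 = 5 coefficients in total.

5


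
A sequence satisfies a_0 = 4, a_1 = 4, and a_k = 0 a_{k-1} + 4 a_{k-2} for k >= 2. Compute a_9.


The characteristic equation is t^2 - 0 t - 4 = 0, with roots r_1 = 2 and r_2 = -2 (so c_1 = r_1 + r_2, c_2 = -r_1 r_2 as required).
One can use the closed form a_n = A r_1^n + B r_2^n, but direct iteration is more reliable:
a_0 = 4, a_1 = 4, a_2 = 16, a_3 = 16, a_4 = 64, a_5 = 64, a_6 = 256, a_7 = 256, a_8 = 1024, a_9 = 1024.
So a_9 = 1024.

1024


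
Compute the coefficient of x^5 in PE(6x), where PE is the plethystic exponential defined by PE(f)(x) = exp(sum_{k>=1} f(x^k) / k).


With f(x) = 6x, the exponent is sum_{k>=1} 6 x^k / k = 6 * (-ln(1 - x)). Exponentiating:
PE(6x) = exp(-6 ln(1 - x)) = 1/(1 - x)^6.
By the negative binomial expansion, [x^n] 1/(1 - x)^6 = C(n + 5, 5).
For n = 5: C(10, 5) = 252.

252


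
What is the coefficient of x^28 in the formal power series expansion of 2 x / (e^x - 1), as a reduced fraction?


The exponential generating function for Bernoulli numbers is
x / (e^x - 1) = sum_{k>=0} B_k x^k / k!.
So the coefficient of x^28 in 2 x / (e^x - 1) is 2 B_28 / 28!.
Computing: B_28 = -23749461029/870, 28! = 304888344611713860501504000000, giving
2 * -23749461029/870 / 304888344611713860501504000000 = -3392780147/18946632843727932759736320000000.

-3392780147/18946632843727932759736320000000


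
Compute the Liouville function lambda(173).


The Liouville function is lambda(k) = (-1)^Omega(k), where Omega(k) counts the prime factors of k with multiplicity.
Factoring: 173 = 173, so Omega(173) = 1.
lambda(173) = (-1)^1 = -1.

-1


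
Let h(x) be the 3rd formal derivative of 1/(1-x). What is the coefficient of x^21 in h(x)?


Differentiating 3 times: d^3/dx^3 [1/(1-x)] = 3!/(1-x)^4.
The expansion 1/(1-x)^4 = sum_{k>=0} C(k+3, 3) x^k, so the coefficient of x^n in 3!/(1-x)^4 is 3! * C(n+3, 3).
For n = 21: 6 * C(24, 3) = 6 * 2024 = 12144

12144


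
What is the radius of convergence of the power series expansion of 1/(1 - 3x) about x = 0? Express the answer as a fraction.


Expanding 1/(1 - 3x) = sum_{k>=0} 3^k x^k, the series converges when |3x| < 1, i.e., |x| < 1/3.
So the radius of convergence is 1/3 = 1/3.

1/3


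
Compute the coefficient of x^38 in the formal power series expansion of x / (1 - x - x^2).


Let f(x) = sum_{k>=0} a_k x^k. Multiplying f(x) * (1 - x - x^2) = x and matching coefficients gives a_0 = 0, a_1 = 1, and a_k = a_{k-1} + a_{k-2} for k >= 2. These are the Fibonacci numbers F_k.
Iterating from F_0 = 0, F_1 = 1:
F_0=0, F_1=1, F_2=1, F_3=2, F_4=3, F_5=5, F_6=8, F_7=13, F_8=21, F_9=34, ...
F_38 = 39088169.

39088169


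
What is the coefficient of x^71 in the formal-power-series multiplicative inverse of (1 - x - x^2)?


Let the inverse be f(x) = sum_{k>=0} a_k x^k. From f(x) * (1 - x - x^2) = 1 and matching coefficients:
 x^0: a_0 = 1.
 x^1: a_1 - a_0 = 0, so a_1 = 1.
 x^k (k >= 2): a_k - a_{k-1} - a_{k-2} = 0, i.e. a_k = a_{k-1} + a_{k-2}.
This is the Fibonacci-type recurrence shifted so that a_0 = a_1 = 1.
Iterating: a_0=1, a_1=1, a_2=2, a_3=3, a_4=5, a_5=8, a_6=13, a_7=21, a_8=34, a_9=55, ...
a_71 = 498454011879264.

498454011879264


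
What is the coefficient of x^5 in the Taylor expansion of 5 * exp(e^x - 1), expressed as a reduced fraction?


exp(e^x - 1) = sum_{k>=0} Bell_k x^k / k!, where Bell_k is the k-th Bell number.
So the coefficient of x^5 is 5 * Bell_5 / 5!.
Computing: Bell_5 = 52 and 5! = 120, giving
5 * 52/120 = 13/6.

13/6


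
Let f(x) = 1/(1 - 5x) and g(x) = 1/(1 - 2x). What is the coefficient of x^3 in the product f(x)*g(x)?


The coefficient of x^n in f*g is the Cauchy product: sum_{k=0}^{n} a^k * b^(n-k).
With a=5, b=2, n=3:
sum_{k=0}^{3} 5^k * 2^(3-k)
= 203

203


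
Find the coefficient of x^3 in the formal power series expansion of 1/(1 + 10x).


Write 1/(1 + c x) = 1/(1 - (-c) x) and apply the geometric-series identity
1/(1 - y) = sum_{k>=0} y^k to get 1/(1 + c x) = sum_{k>=0} (-c)^k x^k.
So the coefficient of x^k is (-c)^k = (-1)^k * c^k.
Here c = 10 and k = 3:
(-10)^3 = -1 * 1000 = -1000

-1000


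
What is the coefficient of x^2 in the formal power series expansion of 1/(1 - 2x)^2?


The general identity 1/(1 - c x)^r = sum_{k>=0} c^k C(k + r - 1, r - 1) x^k follows by substituting y = c x into 1/(1 - y)^r = sum_{k>=0} C(k + r - 1, r - 1) y^k.
For c = 2, r = 2, k = 2:
2^2 * C(3, 1) = 4 * 3 = 12.

12


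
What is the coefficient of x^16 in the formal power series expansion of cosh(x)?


The Maclaurin series is cosh(t) = sum_{m>=0} t^(2m) / (2m)!, so substituting t = x, only even powers of x are nonzero, with coefficient of x^(2m) equal to 1 / (2m)!.
For x^16 the coefficient is 1/16! = 1/20922789888000 = 1/20922789888000.

1/20922789888000


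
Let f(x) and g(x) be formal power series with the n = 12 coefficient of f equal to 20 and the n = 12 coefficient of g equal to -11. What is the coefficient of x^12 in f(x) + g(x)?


Addition of formal power series is termwise.
The coefficient of x^12 in f + g = 20 + -11
= 9

9


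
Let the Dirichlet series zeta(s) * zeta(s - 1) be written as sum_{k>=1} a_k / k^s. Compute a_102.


Convolution gives a_k = sum_{d | k} d * 1 = sum_{d | k} d = sigma(k), the sum of positive divisors of k.
For k = 102, the divisors are 1, 2, 3, 6, 17, 34, 51, 102, so
sigma(102) = 1 + 2 + 3 + 6 + 17 + 34 + 51 + 102 = 216.

216


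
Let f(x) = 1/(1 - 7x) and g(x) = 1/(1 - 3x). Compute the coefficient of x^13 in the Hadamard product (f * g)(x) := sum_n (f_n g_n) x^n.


f has coefficients f_k = 7^k and g has coefficients g_k = 3^k, so the Hadamard product has coefficient (f*g)_k = 7^k * 3^k = 21^k.
For k = 13: 21^13 = 154472377739119461.

154472377739119461


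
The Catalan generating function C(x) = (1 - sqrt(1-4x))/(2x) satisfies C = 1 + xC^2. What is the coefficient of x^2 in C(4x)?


Substituting x -> 4x scales the n-th coefficient by 4^n, so [x^2] C(4x) = 4^2 * C_2.
C_2 = C(2*2, 2)/(3) = 6/3 = 2.
So 4^2 * 2 = 16 * 2 = 32.

32


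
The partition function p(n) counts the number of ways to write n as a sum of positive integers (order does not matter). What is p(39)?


Using the generating function prod_{k>=1} 1/(1-x^k), we compute p(39).
By dynamic programming over parts 1 through 39:
p(39) = 31185

31185


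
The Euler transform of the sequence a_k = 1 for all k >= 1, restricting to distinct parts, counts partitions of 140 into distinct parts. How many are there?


Partitions of 140 into distinct parts can be computed via generating function.
Product (1+x)(1+x^2)(1+x^3)...
The coefficient of x^140 = 9617150

9617150


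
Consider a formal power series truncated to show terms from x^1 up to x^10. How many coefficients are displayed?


From x^1 to x^10 inclusive, the count is 10 - 1 + 1 = 10.

10


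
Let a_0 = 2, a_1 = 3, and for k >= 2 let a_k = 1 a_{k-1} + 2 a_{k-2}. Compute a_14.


Iterating the recurrence forward:
a_0 = 2
a_1 = 3
a_2 = 1*3 + 2*2 = 7
a_3 = 1*7 + 2*3 = 13
a_4 = 1*13 + 2*7 = 27
a_5 = 1*27 + 2*13 = 53
a_6 = 1*53 + 2*27 = 107
a_7 = 1*107 + 2*53 = 213
a_8 = 1*213 + 2*107 = 427
a_9 = 1*427 + 2*213 = 853
a_10 = 1*853 + 2*427 = 1707
a_11 = 1*1707 + 2*853 = 3413
a_12 = 1*3413 + 2*1707 = 6827
a_13 = 1*6827 + 2*3413 = 13653
a_14 = 1*13653 + 2*6827 = 27307
So a_14 = 27307.

27307


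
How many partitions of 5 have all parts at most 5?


Using the generating function (1-x)^(-1)(1-x^2)^(-1)...(1-x^5)^(-1),
the coefficient of x^5 counts these restricted partitions.
Result = 7

7


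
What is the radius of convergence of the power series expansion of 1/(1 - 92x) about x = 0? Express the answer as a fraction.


Expanding 1/(1 - 92x) = sum_{k>=0} 92^k x^k, the series converges when |92x| < 1, i.e., |x| < 1/92.
So the radius of convergence is 1/92 = 1/92.

1/92


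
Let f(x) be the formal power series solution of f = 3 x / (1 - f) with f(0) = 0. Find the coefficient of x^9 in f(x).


Apply Lagrange inversion: f = 3 x * phi(f) with phi(t) = 1/(1 - t), so
[x^n] f = 3^n * (1/n) [t^(n-1)] phi(t)^n = 3^n * (1/n) [t^(n-1)] (1 - t)^(-n) = 3^n * (1/n) C(2n - 2, n - 1) = 3^n * C_{n-1}.
For n = 9: C_8 = C(16, 8) / 9 = 12870/9 = 1430.
With the 3^9 = 19683 factor, the coefficient is 19683 * 1430 = 28146690.

28146690


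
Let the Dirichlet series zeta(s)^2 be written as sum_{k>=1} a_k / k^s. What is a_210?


The Dirichlet convolution of the constant function 1 with itself gives (1 * 1)(k) = sum_{d | k} 1 = d(k), the number of positive divisors of k.
Since zeta(s) = sum_{k>=1} 1/k^s, we have zeta(s)^2 = sum_{k>=1} d(k)/k^s, so a_k = d(k).
For k = 210: the divisors are 1, 2, 3, 5, 6, 7, 10, 14, 15, 21, 30, 35, 42, 70, 105, 210.
Count = 16.

16


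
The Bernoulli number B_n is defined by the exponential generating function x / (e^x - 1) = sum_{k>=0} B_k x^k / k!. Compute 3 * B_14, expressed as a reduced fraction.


Bernoulli numbers can also be computed recursively via B_0 = 1 and sum_{j=0}^{m} C(m+1, j) B_j = 0 for m >= 1. Odd-index Bernoulli numbers vanish for k >= 3.
Computing B_14 = 7/6, so 3 * B_14 = 3 * 7/6 = 7/2.

7/2


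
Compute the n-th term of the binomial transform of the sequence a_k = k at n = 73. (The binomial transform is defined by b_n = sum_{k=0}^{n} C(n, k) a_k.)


With a_k = k, b_n = sum_{k=0}^{n} C(n, k) k. Using k * C(n, k) = n * C(n-1, k-1) gives b_n = n * sum_{k>=1} C(n-1, k-1) = n * 2^(n-1).
For n = 73: 73 * 2^72 = 73 * 4722366482869645213696 = 344732753249484100599808.

344732753249484100599808


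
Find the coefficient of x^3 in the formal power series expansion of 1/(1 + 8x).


Write 1/(1 + c x) = 1/(1 - (-c) x) and apply the geometric-series identity
1/(1 - y) = sum_{k>=0} y^k to get 1/(1 + c x) = sum_{k>=0} (-c)^k x^k.
So the coefficient of x^k is (-c)^k = (-1)^k * c^k.
Here c = 8 and k = 3:
(-8)^3 = -1 * 512 = -512

-512


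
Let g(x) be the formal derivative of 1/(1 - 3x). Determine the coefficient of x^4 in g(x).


Differentiate termwise: d/dx sum_{k>=0} 3^k x^k = sum_{k>=1} k 3^k x^(k-1) = sum_{j>=0} (j+1) 3^(j+1) x^j.
Equivalently, d/dx [1/(1 - 3x)] = 3/(1 - 3x)^2.
For j = 4: 5 * 3^5 = 5 * 243 = 1215.

1215


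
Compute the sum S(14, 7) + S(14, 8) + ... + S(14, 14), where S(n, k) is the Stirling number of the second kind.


By definition, S(n, k) counts partitions of an n-set into exactly k nonempty blocks.
Computing row n = 14 for k = 7..14:
S(14, k): 49329280, 20912320, 5135130, 752752, 66066, 3367, 91, 1
Sum = 76199007.

76199007


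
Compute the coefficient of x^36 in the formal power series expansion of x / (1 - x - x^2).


Let f(x) = sum_{k>=0} a_k x^k. Multiplying f(x) * (1 - x - x^2) = x and matching coefficients gives a_0 = 0, a_1 = 1, and a_k = a_{k-1} + a_{k-2} for k >= 2. These are the Fibonacci numbers F_k.
Iterating from F_0 = 0, F_1 = 1:
F_0=0, F_1=1, F_2=1, F_3=2, F_4=3, F_5=5, F_6=8, F_7=13, F_8=21, F_9=34, ...
F_36 = 14930352.

14930352


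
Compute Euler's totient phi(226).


phi(n) counts integers in [1, n] coprime to n. Using the multiplicative formula phi(n) = n * prod_{p | n} (1 - 1/p):
226 = 2 * 113, so
phi(226) = 226 * (1 - 1/2) * (1 - 1/113) = 112.

112


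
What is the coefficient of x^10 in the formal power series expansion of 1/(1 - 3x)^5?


The general identity 1/(1 - c x)^r = sum_{k>=0} c^k C(k + r - 1, r - 1) x^k follows by substituting y = c x into 1/(1 - y)^r = sum_{k>=0} C(k + r - 1, r - 1) y^k.
For c = 3, r = 5, k = 10:
3^10 * C(14, 4) = 59049 * 1001 = 59108049.

59108049


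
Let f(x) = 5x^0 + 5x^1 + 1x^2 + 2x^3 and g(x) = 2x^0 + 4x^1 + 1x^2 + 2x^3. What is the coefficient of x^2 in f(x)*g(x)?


Cauchy product at x^2:
5*1 + 5*4 + 1*2
= 27

27


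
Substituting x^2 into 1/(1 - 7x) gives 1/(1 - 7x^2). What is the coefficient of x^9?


Since 1/(1 - 7x^2) only has even powers of x,
the coefficient of x^9 (odd) is 0.

0


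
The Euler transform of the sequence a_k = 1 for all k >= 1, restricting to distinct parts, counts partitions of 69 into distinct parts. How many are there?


Partitions of 69 into distinct parts can be computed via generating function.
Product (1+x)(1+x^2)(1+x^3)...
The coefficient of x^69 = 27130

27130


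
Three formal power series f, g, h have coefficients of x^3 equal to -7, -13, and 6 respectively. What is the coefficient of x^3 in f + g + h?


Series addition is componentwise:
-7 + -13 + 6
= -14

-14


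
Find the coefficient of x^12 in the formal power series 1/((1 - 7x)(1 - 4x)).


By partial fractions or Cauchy convolution:
The coefficient equals sum_{k=0}^{12} 7^k * 4^(12-k).
= 32273967181

32273967181


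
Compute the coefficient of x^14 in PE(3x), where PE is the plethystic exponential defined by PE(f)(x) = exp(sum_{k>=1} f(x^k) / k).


With f(x) = 3x, the exponent is sum_{k>=1} 3 x^k / k = 3 * (-ln(1 - x)). Exponentiating:
PE(3x) = exp(-3 ln(1 - x)) = 1/(1 - x)^3.
By the negative binomial expansion, [x^n] 1/(1 - x)^3 = C(n + 2, 2).
For n = 14: C(16, 2) = 120.

120


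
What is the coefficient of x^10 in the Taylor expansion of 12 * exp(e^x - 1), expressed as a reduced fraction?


exp(e^x - 1) = sum_{k>=0} Bell_k x^k / k!, where Bell_k is the k-th Bell number.
So the coefficient of x^10 is 12 * Bell_10 / 10!.
Computing: Bell_10 = 115975 and 10! = 3628800, giving
12 * 115975/3628800 = 4639/12096.

4639/12096


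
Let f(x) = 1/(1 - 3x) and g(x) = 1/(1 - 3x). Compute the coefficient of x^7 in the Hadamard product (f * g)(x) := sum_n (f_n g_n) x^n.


f has coefficients f_k = 3^k and g has coefficients g_k = 3^k, so the Hadamard product has coefficient (f*g)_k = 3^k * 3^k = 9^k.
For k = 7: 9^7 = 4782969.

4782969


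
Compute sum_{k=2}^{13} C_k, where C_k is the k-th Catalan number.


C_2 through C_13: 2, 5, 14, 42, 132, 429, 1430, 4862, 16796, 58786, 208012, 742900
Sum = 2 + 5 + 14 + 42 + 132 + 429 + 1430 + 4862 + 16796 + 58786 + 208012 + 742900
= 1033410

1033410


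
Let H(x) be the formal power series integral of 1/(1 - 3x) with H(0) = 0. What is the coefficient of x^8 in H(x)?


1/(1 - 3x) = sum_{k>=0} 3^k x^k. Integrating termwise with H(0) = 0:
H(x) = sum_{k>=0} 3^k x^(k+1) / (k+1) = sum_{m>=1} 3^(m-1) x^m / m.
For m = 8: 3^7/8 = 2187/8 = 2187/8.

2187/8


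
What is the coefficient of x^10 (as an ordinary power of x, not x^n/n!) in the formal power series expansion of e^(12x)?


The exponential series is e^y = sum_{k>=0} y^k / k!. Substituting y = 12x gives
e^(12x) = sum_{k>=0} 12^k x^k / k!.
So the coefficient of x^n is a^n/n! with a = 12, n = 10:
12^10 / 10! = 61917364224/3628800 = 2985984/175

2985984/175


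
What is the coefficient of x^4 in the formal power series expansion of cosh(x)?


The Maclaurin series is cosh(t) = sum_{m>=0} t^(2m) / (2m)!, so substituting t = x, only even powers of x are nonzero, with coefficient of x^(2m) equal to 1 / (2m)!.
For x^4 the coefficient is 1/4! = 1/24 = 1/24.

1/24


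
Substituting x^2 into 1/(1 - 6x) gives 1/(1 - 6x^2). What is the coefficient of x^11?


Since 1/(1 - 6x^2) only has even powers of x,
the coefficient of x^11 (odd) is 0.

0
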